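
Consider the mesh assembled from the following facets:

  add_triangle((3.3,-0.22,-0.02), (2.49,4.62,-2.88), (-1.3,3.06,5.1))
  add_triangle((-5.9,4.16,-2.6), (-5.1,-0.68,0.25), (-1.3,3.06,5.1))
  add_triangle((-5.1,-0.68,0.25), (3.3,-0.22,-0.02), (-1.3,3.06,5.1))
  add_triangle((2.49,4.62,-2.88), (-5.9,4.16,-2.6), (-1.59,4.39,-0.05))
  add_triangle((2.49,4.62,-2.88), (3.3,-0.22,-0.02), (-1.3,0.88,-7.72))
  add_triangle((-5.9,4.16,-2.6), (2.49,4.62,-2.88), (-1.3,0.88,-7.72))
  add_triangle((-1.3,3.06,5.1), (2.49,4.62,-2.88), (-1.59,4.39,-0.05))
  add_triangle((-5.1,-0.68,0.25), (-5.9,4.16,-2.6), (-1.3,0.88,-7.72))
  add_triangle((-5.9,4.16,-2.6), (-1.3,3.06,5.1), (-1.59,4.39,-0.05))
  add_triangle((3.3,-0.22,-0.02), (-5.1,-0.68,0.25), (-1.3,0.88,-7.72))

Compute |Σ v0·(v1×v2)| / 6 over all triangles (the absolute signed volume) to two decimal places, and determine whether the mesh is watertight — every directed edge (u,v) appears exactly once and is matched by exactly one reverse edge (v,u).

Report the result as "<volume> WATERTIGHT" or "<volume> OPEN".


197.82 WATERTIGHT

Per-triangle v0·(v1×v2)/6:
  t1: +18.0891
  t2: +29.1164
  t3: +3.2150
  t4: +16.8641
  t5: +19.0920
  t6: +44.9513
  t7: +15.2449
  t8: +30.1412
  t9: +16.8637
  t10: +4.2397
Σ = +197.8174 → |volume| = 197.82

Directed edges: 30 total, each appears once with its reverse present → watertight.


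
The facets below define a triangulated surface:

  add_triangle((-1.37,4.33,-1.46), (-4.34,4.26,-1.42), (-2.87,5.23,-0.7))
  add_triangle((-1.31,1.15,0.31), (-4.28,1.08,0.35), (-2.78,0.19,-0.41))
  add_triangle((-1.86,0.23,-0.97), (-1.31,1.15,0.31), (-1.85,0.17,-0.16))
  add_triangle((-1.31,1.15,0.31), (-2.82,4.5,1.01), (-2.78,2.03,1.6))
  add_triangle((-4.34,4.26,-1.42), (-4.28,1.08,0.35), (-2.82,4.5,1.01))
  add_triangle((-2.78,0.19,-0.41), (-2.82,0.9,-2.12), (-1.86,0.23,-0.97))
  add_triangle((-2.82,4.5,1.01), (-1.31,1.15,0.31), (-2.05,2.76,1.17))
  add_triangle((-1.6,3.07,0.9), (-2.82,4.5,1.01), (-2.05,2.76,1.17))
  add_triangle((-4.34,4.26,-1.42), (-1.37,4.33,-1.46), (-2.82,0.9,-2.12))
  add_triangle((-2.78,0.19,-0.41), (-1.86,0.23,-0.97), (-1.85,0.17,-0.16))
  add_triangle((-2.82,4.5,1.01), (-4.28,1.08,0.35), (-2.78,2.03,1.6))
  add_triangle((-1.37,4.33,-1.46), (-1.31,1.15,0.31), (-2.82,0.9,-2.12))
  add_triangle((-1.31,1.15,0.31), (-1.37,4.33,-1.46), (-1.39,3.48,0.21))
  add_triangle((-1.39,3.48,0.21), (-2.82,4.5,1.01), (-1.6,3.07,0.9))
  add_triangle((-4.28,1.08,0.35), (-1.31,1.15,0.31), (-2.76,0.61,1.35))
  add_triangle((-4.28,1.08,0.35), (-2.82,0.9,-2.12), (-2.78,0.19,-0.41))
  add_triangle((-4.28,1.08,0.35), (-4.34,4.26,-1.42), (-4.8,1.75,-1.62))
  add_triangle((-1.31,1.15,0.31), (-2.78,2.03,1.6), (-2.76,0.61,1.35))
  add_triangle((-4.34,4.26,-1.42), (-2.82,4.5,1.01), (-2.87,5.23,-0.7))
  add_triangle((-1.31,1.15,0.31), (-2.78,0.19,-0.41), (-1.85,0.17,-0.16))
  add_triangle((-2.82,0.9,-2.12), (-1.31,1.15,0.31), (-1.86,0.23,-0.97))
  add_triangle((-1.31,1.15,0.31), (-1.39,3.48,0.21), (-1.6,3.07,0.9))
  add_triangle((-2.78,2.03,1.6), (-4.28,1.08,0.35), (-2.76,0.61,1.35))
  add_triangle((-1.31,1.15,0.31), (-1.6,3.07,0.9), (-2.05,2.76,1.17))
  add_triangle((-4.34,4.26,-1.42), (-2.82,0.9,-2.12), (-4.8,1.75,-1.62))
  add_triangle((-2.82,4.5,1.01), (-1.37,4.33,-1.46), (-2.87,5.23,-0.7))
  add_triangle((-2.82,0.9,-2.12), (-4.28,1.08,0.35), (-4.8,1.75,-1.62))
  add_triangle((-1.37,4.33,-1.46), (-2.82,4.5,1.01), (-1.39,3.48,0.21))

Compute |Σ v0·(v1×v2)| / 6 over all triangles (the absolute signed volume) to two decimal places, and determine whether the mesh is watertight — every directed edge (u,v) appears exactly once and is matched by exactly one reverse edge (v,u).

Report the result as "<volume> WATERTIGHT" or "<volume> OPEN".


24.67 WATERTIGHT

Per-triangle v0·(v1×v2)/6:
  t1: +2.2820
  t2: -0.2985
  t3: -0.2646
  t4: -0.4471
  t5: +6.5561
  t6: +0.1467
  t7: +0.2309
  t8: +0.1844
  t9: +3.9525
  t10: -0.0194
  t11: +2.9709
  t12: -2.5170
  t13: -0.7991
  t14: +0.2638
  t15: -0.6697
  t16: +0.9433
  t17: +3.8613
  t18: -0.3105
  t19: +3.0737
  t20: +0.0453
  t21: -0.3686
  t22: -0.3005
  t23: +1.1501
  t24: -0.1397
  t25: +2.4980
  t26: +1.1449
  t27: +0.6329
  t28: +0.8669
Σ = +24.6691 → |volume| = 24.67

Directed edges: 84 total, each appears once with its reverse present → watertight.


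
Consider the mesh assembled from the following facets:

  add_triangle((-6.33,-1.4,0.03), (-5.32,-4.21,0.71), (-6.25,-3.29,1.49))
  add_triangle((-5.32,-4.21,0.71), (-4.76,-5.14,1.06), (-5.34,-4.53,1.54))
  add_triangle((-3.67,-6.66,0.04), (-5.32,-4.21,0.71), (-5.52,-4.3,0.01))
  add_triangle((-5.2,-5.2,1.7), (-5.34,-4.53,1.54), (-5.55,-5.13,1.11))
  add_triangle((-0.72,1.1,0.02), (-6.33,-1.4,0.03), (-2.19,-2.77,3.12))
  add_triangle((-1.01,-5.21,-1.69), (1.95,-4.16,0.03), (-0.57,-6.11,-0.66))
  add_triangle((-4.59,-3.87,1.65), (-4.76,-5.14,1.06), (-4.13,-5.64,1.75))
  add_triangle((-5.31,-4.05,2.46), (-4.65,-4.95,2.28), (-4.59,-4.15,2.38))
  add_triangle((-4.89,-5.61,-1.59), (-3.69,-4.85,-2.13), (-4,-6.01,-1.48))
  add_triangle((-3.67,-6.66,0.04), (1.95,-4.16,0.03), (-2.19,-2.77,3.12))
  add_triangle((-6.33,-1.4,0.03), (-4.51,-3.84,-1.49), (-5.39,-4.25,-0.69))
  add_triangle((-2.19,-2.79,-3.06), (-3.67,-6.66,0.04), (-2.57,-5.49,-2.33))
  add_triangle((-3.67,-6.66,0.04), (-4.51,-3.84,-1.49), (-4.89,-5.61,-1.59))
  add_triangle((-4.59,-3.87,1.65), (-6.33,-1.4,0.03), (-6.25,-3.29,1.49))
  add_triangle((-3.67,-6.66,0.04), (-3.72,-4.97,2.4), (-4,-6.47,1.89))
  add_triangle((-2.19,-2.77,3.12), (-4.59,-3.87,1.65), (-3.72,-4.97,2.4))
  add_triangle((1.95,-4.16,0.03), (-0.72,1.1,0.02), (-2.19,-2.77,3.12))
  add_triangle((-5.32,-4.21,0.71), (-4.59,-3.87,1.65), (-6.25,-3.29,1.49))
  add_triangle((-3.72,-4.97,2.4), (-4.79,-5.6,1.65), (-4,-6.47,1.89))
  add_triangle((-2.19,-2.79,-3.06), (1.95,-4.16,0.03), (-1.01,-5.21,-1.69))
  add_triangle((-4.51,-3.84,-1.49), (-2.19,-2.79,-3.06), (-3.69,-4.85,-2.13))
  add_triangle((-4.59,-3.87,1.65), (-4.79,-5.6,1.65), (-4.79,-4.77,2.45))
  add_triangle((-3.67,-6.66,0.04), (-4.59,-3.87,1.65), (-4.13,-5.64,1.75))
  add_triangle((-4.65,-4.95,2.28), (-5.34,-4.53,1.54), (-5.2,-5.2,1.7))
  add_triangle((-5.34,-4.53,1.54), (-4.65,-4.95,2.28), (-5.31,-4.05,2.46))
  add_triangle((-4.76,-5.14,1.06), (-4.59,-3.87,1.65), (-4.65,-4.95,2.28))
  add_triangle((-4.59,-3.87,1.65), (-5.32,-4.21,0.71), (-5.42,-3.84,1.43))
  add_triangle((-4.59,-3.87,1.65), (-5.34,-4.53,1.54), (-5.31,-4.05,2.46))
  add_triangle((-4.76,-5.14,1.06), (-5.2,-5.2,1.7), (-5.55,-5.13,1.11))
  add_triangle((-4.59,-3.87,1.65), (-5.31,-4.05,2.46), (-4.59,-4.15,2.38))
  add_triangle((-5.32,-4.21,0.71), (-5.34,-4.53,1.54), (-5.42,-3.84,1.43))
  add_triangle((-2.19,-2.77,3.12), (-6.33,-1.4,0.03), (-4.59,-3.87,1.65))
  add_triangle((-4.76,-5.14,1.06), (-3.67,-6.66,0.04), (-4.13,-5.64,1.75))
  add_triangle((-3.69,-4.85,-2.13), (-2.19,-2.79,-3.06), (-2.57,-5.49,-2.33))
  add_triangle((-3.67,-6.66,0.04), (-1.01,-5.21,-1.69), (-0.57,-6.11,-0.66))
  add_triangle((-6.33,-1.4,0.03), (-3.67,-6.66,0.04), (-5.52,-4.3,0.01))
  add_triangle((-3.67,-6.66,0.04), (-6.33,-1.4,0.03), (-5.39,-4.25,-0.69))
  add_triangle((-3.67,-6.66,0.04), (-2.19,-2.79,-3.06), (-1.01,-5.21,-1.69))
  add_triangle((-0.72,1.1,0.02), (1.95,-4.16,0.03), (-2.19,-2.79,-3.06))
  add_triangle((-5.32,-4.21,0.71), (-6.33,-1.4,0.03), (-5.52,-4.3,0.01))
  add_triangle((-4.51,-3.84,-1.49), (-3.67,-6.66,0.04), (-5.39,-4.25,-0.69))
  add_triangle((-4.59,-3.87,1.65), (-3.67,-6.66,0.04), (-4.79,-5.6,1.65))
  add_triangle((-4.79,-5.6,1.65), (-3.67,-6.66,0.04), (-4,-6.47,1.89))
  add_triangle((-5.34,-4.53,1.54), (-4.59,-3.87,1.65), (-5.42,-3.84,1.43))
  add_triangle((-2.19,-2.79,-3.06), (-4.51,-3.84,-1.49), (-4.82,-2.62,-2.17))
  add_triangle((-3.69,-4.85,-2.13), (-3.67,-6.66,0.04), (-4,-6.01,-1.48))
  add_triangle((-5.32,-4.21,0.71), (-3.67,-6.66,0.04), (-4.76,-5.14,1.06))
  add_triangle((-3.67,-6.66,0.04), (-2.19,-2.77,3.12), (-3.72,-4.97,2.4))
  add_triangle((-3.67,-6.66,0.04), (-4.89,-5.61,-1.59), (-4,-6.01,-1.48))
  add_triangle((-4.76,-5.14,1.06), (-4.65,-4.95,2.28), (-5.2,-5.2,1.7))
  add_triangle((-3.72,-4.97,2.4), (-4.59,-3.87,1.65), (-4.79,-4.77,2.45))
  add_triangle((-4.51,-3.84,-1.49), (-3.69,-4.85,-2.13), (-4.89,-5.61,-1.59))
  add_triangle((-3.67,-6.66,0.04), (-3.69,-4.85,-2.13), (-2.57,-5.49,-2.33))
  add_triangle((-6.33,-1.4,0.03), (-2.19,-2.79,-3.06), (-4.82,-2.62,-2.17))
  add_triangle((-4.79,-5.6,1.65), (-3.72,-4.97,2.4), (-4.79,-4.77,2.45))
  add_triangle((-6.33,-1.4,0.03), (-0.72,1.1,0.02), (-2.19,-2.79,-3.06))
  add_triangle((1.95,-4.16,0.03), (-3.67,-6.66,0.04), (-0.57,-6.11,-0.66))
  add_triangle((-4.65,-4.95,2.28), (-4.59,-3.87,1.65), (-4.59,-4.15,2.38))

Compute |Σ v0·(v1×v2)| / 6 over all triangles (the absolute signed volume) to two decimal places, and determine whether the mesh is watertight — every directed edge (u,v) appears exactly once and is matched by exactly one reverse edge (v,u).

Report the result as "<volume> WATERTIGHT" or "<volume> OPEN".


95.11 OPEN

Per-triangle v0·(v1×v2)/6:
  t1: +3.2953
  t2: +0.8928
  t3: +2.4472
  t4: +0.4196
  t5: +4.1711
  t6: +2.4281
  t7: +1.3035
  t8: +0.2427
  t9: +0.9871
  t10: +14.6175
  t11: +2.7300
  t12: -3.2665
  t13: +1.2939
  t14: -1.1214
  t15: -0.8727
  t16: +2.5212
  t17: -0.3717
  t18: +1.6615
  t19: +1.3478
  t20: +3.1827
  t21: +2.3664
  t22: +0.9099
  t23: -2.8356
  t24: +0.4799
  t25: +1.2108
  t26: -1.0372
  t27: -0.5621
  t28: -0.1124
  t29: +0.4126
  t30: -0.3566
  t31: +0.5201
  t32: +5.4394
  t33: +2.5043
  t34: +2.3787
  t35: +3.9047
  t36: -0.1732
  t37: +4.4878
  t38: +7.6024
  t39: -0.5042
  t40: +2.2762
  t41: +3.2178
  t42: +1.3319
  t43: +2.7216
  t44: +0.2229
  t45: +3.0079
  t46: -0.0628
  t47: +1.9620
  t48: +1.6344
  t49: +1.7865
  t50: +0.3792
  t51: -0.4267
  t52: +1.0232
  t53: +3.7597
  t54: -0.3003
  t55: +1.1378
  t56: +4.0387
  t57: +3.2963
  t58: -0.4445
Σ = +95.1076 → |volume| = 95.11

Directed edges: 174 total; 6 unmatched, e.g. (-4.76,-5.14,1.06)→(-5.34,-4.53,1.54) → open.


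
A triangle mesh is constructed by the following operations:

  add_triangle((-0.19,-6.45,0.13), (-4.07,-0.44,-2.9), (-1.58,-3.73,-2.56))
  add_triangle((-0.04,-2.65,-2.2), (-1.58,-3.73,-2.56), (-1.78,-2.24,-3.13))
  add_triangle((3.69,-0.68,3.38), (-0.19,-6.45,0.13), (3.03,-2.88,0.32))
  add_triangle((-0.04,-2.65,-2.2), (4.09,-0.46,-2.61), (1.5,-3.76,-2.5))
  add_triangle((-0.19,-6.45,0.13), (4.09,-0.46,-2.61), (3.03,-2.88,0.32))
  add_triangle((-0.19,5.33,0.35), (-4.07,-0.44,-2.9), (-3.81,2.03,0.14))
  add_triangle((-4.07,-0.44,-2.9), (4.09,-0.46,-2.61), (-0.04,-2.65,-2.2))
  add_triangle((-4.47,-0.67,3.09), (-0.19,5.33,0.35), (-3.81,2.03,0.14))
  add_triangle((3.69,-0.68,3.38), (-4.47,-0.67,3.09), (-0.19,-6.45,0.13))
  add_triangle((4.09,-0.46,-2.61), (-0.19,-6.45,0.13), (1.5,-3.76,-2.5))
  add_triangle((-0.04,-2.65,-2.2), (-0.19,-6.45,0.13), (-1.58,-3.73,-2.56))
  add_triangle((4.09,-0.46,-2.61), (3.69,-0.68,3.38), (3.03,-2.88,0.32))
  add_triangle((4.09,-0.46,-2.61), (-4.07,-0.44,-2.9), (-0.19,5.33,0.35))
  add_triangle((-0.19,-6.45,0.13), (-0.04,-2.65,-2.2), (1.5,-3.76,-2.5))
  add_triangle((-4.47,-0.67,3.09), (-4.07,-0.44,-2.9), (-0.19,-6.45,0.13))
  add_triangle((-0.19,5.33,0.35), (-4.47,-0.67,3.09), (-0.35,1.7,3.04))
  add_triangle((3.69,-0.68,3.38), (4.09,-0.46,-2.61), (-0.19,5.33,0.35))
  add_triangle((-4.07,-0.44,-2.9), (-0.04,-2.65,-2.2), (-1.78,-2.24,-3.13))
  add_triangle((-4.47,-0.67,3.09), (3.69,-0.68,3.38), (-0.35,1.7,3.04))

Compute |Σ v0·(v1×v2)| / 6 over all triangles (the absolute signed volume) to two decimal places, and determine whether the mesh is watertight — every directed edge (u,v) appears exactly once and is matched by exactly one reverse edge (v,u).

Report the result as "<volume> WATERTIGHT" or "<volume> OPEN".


200.44 OPEN

Per-triangle v0·(v1×v2)/6:
  t1: +6.8957
  t2: +1.2688
  t3: +10.2271
  t4: +2.6566
  t5: +9.9261
  t6: +9.5572
  t7: +8.5852
  t8: +10.3790
  t9: +28.3744
  t10: +6.8272
  t11: +3.6691
  t12: +9.5192
  t13: +19.7530
  t14: +3.7965
  t15: +27.3337
  t16: +10.8845
  t17: +20.7937
  t18: -0.3250
  t19: +10.3136
Σ = +200.4354 → |volume| = 200.44

Directed edges: 57 total; 9 unmatched, e.g. (-4.07,-0.44,-2.9)→(-1.58,-3.73,-2.56) → open.


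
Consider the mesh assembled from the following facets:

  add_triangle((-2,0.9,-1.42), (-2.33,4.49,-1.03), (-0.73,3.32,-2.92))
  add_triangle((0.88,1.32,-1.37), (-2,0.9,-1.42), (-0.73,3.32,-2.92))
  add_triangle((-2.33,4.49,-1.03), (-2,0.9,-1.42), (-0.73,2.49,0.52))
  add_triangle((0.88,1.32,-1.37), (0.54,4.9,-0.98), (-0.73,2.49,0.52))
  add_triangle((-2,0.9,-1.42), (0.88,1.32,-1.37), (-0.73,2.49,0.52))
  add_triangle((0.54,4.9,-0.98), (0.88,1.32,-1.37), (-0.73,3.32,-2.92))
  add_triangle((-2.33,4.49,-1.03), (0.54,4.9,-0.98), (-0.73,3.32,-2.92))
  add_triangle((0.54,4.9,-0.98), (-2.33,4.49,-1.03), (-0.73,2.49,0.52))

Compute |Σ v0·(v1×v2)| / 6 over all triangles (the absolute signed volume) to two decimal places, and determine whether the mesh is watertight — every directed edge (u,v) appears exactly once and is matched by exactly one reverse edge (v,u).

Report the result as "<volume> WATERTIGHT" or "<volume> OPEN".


Per-triangle v0·(v1×v2)/6:
  t1: +3.3777
  t2: +0.6154
  t3: +0.7413
  t4: -0.2966
  t5: -2.0312
  t6: +2.3431
  t7: +5.0863
  t8: +2.4567
Σ = +12.2928 → |volume| = 12.29

Directed edges: 24 total, each appears once with its reverse present → watertight.

12.29 WATERTIGHT


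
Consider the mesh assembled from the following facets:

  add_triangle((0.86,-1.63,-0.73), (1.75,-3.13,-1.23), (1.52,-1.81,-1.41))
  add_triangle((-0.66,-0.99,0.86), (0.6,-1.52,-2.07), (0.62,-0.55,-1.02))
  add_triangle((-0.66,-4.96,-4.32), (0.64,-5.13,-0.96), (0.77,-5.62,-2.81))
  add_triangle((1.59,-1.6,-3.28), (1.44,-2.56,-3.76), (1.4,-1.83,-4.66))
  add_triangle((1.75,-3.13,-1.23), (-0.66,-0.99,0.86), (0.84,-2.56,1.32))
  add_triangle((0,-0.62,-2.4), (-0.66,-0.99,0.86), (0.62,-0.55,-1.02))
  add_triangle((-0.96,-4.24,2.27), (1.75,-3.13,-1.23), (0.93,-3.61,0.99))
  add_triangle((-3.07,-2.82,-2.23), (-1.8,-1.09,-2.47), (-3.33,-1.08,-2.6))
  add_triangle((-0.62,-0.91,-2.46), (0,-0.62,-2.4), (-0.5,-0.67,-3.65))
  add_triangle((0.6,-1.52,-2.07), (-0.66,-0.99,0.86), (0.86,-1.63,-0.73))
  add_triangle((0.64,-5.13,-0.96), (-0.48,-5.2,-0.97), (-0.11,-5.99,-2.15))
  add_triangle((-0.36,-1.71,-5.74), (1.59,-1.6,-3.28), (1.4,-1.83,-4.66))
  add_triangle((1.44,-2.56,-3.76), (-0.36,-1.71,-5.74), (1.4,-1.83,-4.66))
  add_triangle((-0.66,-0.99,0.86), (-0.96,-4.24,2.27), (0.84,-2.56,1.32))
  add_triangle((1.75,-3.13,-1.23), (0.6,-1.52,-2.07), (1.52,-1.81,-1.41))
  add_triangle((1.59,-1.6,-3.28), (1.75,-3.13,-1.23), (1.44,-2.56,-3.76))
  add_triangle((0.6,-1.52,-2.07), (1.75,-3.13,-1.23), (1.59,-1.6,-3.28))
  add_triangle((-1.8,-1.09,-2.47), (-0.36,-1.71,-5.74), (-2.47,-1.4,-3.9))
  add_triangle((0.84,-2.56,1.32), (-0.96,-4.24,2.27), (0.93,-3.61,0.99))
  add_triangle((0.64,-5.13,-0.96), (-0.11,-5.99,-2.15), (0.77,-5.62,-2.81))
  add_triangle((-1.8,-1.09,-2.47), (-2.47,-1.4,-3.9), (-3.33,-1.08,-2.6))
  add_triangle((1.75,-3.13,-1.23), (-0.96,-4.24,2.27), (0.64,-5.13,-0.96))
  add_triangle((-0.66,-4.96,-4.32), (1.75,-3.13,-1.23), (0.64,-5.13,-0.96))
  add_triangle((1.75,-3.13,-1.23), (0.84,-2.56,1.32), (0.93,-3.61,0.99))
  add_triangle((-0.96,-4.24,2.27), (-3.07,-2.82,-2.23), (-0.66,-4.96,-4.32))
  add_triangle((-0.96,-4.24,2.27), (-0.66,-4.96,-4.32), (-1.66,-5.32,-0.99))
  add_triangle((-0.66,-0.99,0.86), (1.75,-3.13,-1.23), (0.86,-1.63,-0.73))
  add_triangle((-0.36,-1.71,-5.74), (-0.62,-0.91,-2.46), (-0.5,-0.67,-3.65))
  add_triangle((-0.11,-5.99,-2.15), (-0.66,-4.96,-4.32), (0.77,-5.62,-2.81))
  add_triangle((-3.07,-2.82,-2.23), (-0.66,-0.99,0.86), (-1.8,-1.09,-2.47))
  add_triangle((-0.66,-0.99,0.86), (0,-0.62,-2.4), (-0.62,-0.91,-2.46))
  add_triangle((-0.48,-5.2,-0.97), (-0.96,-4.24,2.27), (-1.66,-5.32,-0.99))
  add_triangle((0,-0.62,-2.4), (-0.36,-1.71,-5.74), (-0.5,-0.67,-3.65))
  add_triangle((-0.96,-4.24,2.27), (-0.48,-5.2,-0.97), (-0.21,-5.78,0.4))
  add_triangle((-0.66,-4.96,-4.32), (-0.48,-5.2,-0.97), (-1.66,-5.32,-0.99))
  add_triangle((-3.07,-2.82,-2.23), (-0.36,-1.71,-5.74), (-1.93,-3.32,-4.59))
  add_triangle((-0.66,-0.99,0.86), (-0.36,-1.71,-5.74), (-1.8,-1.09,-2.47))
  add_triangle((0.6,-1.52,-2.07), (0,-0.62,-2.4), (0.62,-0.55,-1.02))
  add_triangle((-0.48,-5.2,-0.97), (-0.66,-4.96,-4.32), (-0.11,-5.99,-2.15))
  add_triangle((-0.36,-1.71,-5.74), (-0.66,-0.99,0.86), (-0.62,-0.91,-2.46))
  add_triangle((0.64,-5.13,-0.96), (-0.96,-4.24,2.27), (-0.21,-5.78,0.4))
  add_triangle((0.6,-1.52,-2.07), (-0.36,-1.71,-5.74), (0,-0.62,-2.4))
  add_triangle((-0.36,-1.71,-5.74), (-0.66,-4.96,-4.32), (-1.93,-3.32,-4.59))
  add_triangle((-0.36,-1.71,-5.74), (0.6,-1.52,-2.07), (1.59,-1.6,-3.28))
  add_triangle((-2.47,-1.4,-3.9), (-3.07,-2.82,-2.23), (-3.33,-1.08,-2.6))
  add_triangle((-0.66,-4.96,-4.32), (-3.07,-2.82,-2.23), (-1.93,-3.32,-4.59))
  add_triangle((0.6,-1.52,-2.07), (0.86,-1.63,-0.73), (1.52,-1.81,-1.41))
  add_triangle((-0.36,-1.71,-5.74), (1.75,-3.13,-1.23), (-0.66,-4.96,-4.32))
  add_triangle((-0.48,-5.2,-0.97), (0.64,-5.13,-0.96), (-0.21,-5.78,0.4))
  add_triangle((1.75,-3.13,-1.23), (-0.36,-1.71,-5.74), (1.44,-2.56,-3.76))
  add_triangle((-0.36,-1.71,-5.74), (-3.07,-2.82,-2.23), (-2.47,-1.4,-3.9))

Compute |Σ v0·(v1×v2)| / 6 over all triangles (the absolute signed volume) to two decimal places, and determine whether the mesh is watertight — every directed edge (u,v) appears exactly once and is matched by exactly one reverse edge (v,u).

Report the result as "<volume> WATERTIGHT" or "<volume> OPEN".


Per-triangle v0·(v1×v2)/6:
  t1: -0.0424
  t2: +0.1532
  t3: -2.1222
  t4: +0.4335
  t5: -1.0872
  t6: -0.3763
  t7: +1.9501
  t8: -1.1248
  t9: -0.1226
  t10: -0.5177
  t11: +0.9954
  t12: -0.2495
  t13: +1.6228
  t14: +0.3155
  t15: +0.4814
  t16: +0.9871
  t17: -0.8798
  t18: -0.3792
  t19: +0.8833
  t20: +1.3494
  t21: -0.2000
  t22: +2.7407
  t23: +4.6470
  t24: +0.5776
  t25: +13.2094
  t26: -3.5010
  t27: -0.0901
  t28: +0.2319
  t29: +2.6643
  t30: +0.1579
  t31: -0.2281
  t32: +3.0997
  t33: +0.0847
  t34: +1.5867
  t35: +3.4395
  t36: +2.0870
  t37: -1.7194
  t38: +0.1756
  t39: +1.4841
  t40: +0.4342
  t41: +0.5525
  t42: +0.1964
  t43: +5.0435
  t44: -1.1169
  t45: +2.0516
  t46: +4.0616
  t47: -0.2461
  t48: +7.4489
  t49: +1.4274
  t50: +1.9137
  t51: +3.9217
Σ = +58.4061 → |volume| = 58.41

Directed edges: 153 total; 3 unmatched, e.g. (-0.66,-0.99,0.86)→(-0.96,-4.24,2.27) → open.

58.41 OPEN


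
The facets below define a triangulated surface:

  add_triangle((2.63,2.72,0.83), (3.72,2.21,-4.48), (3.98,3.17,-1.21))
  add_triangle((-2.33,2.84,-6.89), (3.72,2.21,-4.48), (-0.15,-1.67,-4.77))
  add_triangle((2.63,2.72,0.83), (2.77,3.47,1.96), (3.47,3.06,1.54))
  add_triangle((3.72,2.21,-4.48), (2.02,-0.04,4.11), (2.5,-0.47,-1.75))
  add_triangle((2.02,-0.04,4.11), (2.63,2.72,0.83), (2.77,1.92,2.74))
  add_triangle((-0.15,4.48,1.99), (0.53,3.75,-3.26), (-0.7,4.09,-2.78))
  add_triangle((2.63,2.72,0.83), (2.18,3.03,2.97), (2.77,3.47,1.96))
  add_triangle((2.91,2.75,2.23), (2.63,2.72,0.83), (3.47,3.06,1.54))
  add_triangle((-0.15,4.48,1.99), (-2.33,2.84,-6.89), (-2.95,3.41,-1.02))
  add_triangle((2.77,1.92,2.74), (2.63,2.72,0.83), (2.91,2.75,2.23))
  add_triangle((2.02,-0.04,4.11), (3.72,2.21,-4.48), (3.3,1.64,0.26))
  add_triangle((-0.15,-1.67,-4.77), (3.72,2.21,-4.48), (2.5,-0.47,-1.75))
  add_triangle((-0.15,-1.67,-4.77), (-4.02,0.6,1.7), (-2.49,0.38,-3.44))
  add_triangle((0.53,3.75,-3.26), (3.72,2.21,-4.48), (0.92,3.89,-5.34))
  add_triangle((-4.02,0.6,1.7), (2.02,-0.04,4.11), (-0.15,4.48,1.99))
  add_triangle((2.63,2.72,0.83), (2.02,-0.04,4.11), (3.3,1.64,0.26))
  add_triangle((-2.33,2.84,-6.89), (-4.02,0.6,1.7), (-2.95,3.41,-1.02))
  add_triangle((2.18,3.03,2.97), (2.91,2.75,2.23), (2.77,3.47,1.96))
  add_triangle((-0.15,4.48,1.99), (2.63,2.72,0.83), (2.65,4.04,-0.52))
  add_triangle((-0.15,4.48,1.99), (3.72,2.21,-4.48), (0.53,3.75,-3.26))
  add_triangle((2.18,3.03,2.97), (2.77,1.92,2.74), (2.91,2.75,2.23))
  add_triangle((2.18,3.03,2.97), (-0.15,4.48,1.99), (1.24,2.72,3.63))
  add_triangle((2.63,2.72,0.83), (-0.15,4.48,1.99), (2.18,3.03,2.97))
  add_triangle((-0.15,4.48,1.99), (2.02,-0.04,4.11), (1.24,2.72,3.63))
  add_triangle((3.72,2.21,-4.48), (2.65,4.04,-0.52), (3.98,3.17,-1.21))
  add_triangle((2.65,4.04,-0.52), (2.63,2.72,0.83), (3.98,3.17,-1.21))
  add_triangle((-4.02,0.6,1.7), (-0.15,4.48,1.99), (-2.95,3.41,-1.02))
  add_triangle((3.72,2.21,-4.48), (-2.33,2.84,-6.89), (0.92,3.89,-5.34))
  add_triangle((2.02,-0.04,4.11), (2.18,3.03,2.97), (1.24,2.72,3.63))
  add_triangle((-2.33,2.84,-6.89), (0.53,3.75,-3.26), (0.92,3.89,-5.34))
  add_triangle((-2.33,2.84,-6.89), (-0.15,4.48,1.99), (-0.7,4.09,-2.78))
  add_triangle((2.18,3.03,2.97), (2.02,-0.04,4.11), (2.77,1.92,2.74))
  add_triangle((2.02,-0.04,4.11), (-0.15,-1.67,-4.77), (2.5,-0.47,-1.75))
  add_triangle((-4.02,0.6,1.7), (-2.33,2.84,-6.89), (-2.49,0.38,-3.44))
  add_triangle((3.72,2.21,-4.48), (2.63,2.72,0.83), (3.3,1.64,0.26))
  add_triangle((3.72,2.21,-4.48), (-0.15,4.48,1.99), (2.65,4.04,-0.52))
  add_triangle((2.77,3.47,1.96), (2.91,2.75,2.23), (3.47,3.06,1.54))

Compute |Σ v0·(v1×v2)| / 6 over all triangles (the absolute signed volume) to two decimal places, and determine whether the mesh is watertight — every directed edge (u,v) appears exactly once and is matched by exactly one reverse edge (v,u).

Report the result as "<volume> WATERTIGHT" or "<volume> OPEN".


176.52 OPEN

Per-triangle v0·(v1×v2)/6:
  t1: -0.5752
  t2: +22.4694
  t3: +0.3697
  t4: +6.9620
  t5: +0.3032
  t6: +4.3209
  t7: -0.2363
  t8: -0.2534
  t9: +13.0304
  t10: +0.3309
  t11: +1.9554
  t12: +7.2371
  t13: +5.1217
  t14: +3.5787
  t15: +14.4886
  t16: +3.4279
  t17: +11.8832
  t18: +0.6137
  t19: +3.9160
  t20: +11.2805
  t21: +0.7301
  t22: +2.5113
  t23: +3.9440
  t24: +0.4522
  t25: +4.1434
  t26: +1.9670
  t27: +10.6054
  t28: +9.0154
  t29: +2.4995
  t30: +4.3660
  t31: +4.2437
  t32: +2.0219
  t33: +3.2186
  t34: +7.4583
  t35: +3.8331
  t36: +4.8017
  t37: +0.4799
Σ = +176.5158 → |volume| = 176.52

Directed edges: 111 total; 9 unmatched, e.g. (-0.15,-1.67,-4.77)→(-2.33,2.84,-6.89) → open.


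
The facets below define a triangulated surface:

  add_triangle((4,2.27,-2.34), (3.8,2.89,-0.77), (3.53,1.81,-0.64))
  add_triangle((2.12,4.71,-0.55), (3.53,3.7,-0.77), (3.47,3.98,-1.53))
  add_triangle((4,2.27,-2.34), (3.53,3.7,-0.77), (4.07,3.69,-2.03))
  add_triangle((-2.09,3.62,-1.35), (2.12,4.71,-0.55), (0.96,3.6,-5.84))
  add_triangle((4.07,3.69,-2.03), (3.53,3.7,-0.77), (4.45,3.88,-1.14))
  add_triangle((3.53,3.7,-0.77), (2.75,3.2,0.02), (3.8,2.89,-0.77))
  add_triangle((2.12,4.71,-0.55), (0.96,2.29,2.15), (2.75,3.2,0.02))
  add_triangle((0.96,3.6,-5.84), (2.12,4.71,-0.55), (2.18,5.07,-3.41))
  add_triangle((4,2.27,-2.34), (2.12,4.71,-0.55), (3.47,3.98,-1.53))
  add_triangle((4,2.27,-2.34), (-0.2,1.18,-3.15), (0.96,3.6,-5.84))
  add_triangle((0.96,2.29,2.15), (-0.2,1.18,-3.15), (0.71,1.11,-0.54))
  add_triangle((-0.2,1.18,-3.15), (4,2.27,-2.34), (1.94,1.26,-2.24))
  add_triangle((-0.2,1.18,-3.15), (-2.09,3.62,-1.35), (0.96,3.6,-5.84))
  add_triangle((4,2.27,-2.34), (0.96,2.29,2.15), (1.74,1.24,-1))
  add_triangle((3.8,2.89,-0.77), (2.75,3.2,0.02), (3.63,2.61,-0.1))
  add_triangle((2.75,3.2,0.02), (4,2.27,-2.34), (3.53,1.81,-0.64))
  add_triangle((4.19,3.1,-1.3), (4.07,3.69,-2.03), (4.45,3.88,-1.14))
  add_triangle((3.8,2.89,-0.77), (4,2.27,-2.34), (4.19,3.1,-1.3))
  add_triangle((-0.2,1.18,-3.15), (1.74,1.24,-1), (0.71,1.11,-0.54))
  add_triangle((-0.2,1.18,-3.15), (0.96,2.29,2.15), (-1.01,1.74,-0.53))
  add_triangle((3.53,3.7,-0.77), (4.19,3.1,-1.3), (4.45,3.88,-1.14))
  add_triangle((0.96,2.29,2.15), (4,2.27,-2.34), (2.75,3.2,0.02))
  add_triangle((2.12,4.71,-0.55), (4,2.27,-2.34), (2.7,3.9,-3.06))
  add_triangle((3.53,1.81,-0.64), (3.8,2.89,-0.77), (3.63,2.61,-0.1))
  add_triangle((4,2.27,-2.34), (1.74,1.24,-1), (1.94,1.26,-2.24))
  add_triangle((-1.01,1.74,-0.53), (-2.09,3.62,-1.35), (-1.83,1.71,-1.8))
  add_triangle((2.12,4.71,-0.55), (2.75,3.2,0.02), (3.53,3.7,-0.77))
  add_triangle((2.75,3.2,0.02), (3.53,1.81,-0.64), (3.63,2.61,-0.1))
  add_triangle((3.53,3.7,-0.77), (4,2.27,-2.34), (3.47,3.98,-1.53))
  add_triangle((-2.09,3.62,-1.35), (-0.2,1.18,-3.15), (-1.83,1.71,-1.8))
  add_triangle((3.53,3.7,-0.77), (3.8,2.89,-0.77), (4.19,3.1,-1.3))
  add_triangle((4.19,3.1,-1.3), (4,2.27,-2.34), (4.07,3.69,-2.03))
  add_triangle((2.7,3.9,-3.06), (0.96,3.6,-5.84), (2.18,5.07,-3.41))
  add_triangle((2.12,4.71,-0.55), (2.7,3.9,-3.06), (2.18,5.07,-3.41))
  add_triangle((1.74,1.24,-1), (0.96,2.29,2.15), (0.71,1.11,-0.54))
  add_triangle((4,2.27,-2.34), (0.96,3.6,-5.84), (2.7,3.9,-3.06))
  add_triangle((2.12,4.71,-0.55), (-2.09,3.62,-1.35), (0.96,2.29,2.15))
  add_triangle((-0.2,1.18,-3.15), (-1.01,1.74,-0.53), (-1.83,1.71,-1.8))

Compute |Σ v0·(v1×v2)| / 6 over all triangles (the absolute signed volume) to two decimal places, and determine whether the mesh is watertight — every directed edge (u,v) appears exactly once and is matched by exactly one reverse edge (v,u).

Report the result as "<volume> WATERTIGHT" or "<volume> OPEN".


49.78 OPEN

Per-triangle v0·(v1×v2)/6:
  t1: +0.8841
  t2: +1.1139
  t3: -0.7947
  t4: +15.3430
  t5: +0.4697
  t6: +0.4096
  t7: +2.5072
  t8: +1.0267
  t9: +0.2436
  t10: +2.1025
  t11: -0.8171
  t12: +0.6066
  t13: +3.6620
  t14: -0.4357
  t15: +0.5013
  t16: -1.7673
  t17: +0.4289
  t18: +0.1366
  t19: -0.5213
  t20: -2.2531
  t21: -0.0494
  t22: +1.0686
  t23: +4.5508
  t24: +0.3449
  t25: -0.1880
  t26: +0.0642
  t27: +0.9237
  t28: -0.3593
  t29: +1.1705
  t30: +1.7154
  t31: +0.2930
  t32: +0.8903
  t33: +3.1725
  t34: +2.2981
  t35: -0.5347
  t36: +5.3165
  t37: +7.1096
  t38: -0.8576
Σ = +49.7756 → |volume| = 49.78

Directed edges: 114 total; 6 unmatched, e.g. (1.94,1.26,-2.24)→(-0.2,1.18,-3.15) → open.


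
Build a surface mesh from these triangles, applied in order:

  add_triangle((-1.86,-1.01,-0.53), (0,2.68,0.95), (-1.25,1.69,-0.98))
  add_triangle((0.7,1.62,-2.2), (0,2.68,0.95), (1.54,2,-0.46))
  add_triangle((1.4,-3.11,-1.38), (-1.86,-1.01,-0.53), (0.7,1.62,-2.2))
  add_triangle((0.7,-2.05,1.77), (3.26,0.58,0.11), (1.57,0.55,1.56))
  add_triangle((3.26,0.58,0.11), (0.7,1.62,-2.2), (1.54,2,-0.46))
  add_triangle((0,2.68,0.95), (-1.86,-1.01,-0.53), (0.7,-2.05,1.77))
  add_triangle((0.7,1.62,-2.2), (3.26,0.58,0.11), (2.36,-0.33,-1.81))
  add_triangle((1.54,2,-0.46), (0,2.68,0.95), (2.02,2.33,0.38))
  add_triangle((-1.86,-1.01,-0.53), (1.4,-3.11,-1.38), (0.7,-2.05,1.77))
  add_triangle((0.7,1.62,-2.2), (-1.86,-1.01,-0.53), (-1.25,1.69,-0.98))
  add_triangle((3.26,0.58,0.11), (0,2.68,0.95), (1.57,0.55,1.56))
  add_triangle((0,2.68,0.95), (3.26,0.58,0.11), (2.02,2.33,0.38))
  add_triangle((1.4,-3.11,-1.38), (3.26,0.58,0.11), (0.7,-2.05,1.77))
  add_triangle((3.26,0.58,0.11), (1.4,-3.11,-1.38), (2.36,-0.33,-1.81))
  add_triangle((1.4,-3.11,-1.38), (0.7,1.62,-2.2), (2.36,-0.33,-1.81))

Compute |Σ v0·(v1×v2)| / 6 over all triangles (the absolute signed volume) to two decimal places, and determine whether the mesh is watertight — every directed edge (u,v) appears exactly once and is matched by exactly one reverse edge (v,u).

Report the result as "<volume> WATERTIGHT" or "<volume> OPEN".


32.46 OPEN

Per-triangle v0·(v1×v2)/6:
  t1: +1.2159
  t2: +1.5428
  t3: +3.5626
  t4: +2.0374
  t5: +1.6693
  t6: +2.0205
  t7: +2.4414
  t8: +0.7480
  t9: +3.2244
  t10: +1.5222
  t11: +2.0547
  t12: +0.5631
  t13: +4.8736
  t14: +2.8673
  t15: +2.1133
Σ = +32.4564 → |volume| = 32.46

Directed edges: 45 total; 9 unmatched, e.g. (0,2.68,0.95)→(-1.25,1.69,-0.98) → open.


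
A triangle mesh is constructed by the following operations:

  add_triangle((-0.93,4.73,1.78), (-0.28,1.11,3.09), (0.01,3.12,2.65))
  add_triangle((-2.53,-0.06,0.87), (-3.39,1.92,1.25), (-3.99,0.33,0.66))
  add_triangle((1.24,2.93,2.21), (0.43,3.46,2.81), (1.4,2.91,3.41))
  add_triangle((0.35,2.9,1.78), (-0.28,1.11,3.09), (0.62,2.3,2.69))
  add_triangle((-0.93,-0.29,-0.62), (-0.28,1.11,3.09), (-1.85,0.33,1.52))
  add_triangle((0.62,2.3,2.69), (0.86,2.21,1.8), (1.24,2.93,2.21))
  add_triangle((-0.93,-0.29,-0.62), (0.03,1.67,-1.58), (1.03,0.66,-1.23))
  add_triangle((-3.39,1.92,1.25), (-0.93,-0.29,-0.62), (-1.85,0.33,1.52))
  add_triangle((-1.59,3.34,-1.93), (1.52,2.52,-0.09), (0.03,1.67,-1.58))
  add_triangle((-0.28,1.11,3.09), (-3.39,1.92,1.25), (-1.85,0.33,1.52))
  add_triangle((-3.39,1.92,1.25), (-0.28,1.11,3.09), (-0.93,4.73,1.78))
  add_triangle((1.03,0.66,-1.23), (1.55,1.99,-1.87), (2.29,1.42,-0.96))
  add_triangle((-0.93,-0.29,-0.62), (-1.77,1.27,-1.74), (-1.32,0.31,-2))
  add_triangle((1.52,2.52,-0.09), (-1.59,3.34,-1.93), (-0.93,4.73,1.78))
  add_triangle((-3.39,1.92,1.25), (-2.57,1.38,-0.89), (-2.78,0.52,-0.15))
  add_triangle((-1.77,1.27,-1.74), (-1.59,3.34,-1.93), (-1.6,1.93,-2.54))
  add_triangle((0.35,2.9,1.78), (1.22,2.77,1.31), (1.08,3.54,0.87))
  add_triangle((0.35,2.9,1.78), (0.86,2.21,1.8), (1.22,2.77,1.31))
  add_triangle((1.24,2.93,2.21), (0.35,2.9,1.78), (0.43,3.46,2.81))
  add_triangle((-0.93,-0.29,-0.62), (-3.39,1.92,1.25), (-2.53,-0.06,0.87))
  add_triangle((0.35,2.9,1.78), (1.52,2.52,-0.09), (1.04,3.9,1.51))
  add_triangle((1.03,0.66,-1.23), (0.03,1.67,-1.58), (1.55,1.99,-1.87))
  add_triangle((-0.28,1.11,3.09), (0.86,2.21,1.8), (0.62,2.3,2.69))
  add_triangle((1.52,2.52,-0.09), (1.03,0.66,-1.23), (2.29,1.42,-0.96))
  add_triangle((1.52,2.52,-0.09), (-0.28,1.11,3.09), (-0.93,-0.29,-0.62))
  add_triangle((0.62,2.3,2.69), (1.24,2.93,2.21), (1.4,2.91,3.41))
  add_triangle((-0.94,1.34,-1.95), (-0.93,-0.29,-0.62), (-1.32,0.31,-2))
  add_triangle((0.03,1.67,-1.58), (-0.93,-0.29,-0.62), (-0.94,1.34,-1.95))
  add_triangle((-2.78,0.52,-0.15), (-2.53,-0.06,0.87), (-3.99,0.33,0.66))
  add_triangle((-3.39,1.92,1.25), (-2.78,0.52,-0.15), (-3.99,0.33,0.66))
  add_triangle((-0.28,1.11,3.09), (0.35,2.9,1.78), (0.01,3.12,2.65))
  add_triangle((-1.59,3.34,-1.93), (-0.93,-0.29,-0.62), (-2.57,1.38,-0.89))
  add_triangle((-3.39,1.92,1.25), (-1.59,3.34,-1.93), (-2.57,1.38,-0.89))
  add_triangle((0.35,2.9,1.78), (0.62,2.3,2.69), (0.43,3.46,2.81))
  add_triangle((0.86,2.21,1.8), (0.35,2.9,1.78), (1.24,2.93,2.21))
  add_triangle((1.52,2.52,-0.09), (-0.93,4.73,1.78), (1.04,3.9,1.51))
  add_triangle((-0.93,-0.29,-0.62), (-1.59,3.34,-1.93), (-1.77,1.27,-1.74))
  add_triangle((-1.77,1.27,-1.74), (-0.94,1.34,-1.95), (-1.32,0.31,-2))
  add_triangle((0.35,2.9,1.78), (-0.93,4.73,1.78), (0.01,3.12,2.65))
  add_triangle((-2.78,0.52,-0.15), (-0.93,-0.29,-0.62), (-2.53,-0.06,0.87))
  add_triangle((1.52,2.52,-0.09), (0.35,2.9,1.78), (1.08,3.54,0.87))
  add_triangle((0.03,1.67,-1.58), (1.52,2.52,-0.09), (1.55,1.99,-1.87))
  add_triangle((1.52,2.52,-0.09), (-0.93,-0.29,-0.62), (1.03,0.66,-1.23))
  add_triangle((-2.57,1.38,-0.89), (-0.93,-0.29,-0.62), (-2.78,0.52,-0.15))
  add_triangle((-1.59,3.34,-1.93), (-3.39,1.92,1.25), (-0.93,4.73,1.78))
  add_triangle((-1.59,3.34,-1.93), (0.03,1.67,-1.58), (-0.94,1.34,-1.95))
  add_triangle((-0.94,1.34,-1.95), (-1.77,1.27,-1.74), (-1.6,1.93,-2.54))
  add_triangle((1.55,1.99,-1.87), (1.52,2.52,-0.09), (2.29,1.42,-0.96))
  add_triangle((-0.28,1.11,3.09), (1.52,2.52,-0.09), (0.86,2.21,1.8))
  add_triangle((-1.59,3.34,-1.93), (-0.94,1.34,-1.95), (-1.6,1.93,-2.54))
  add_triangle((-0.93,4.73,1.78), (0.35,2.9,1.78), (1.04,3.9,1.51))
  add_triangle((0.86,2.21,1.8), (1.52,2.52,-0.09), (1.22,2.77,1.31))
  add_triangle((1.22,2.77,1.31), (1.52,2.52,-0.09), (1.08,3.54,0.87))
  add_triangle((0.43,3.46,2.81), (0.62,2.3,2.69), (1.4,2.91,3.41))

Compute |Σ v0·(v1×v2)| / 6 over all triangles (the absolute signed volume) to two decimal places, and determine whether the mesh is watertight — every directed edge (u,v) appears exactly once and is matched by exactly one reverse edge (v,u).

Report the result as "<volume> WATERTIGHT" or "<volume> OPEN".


Per-triangle v0·(v1×v2)/6:
  t1: +1.3852
  t2: +0.6157
  t3: +0.6302
  t4: +0.6544
  t5: -0.0504
  t6: -0.0122
  t7: +0.4093
  t8: +0.7771
  t9: +1.5585
  t10: +1.6617
  t11: +6.3206
  t12: +0.3035
  t13: +0.2537
  t14: +5.8275
  t15: +1.0447
  t16: +0.5428
  t17: +0.4346
  t18: +0.3018
  t19: +0.2915
  t20: -0.7832
  t21: +0.0690
  t22: +0.2588
  t23: +0.0073
  t24: -0.4850
  t25: -1.2439
  t26: -0.2883
  t27: -0.1355
  t28: +0.0644
  t29: +0.0221
  t30: +0.7979
  t31: +0.2797
  t32: +0.7837
  t33: +2.6403
  t34: -0.1059
  t35: -0.0720
  t36: +1.5462
  t37: +0.0873
  t38: +0.3307
  t39: +0.7322
  t40: +0.3571
  t41: -0.2492
  t42: +0.9617
  t43: -0.5499
  t44: +0.3989
  t45: +7.9565
  t46: +0.6434
  t47: +0.0468
  t48: +0.9495
  t49: -0.1276
  t50: +0.2062
  t51: +0.9502
  t52: +0.0758
  t53: +0.4358
  t54: +0.2906
Σ = +39.8019 → |volume| = 39.80

Directed edges: 162 total, each appears once with its reverse present → watertight.

39.80 WATERTIGHT


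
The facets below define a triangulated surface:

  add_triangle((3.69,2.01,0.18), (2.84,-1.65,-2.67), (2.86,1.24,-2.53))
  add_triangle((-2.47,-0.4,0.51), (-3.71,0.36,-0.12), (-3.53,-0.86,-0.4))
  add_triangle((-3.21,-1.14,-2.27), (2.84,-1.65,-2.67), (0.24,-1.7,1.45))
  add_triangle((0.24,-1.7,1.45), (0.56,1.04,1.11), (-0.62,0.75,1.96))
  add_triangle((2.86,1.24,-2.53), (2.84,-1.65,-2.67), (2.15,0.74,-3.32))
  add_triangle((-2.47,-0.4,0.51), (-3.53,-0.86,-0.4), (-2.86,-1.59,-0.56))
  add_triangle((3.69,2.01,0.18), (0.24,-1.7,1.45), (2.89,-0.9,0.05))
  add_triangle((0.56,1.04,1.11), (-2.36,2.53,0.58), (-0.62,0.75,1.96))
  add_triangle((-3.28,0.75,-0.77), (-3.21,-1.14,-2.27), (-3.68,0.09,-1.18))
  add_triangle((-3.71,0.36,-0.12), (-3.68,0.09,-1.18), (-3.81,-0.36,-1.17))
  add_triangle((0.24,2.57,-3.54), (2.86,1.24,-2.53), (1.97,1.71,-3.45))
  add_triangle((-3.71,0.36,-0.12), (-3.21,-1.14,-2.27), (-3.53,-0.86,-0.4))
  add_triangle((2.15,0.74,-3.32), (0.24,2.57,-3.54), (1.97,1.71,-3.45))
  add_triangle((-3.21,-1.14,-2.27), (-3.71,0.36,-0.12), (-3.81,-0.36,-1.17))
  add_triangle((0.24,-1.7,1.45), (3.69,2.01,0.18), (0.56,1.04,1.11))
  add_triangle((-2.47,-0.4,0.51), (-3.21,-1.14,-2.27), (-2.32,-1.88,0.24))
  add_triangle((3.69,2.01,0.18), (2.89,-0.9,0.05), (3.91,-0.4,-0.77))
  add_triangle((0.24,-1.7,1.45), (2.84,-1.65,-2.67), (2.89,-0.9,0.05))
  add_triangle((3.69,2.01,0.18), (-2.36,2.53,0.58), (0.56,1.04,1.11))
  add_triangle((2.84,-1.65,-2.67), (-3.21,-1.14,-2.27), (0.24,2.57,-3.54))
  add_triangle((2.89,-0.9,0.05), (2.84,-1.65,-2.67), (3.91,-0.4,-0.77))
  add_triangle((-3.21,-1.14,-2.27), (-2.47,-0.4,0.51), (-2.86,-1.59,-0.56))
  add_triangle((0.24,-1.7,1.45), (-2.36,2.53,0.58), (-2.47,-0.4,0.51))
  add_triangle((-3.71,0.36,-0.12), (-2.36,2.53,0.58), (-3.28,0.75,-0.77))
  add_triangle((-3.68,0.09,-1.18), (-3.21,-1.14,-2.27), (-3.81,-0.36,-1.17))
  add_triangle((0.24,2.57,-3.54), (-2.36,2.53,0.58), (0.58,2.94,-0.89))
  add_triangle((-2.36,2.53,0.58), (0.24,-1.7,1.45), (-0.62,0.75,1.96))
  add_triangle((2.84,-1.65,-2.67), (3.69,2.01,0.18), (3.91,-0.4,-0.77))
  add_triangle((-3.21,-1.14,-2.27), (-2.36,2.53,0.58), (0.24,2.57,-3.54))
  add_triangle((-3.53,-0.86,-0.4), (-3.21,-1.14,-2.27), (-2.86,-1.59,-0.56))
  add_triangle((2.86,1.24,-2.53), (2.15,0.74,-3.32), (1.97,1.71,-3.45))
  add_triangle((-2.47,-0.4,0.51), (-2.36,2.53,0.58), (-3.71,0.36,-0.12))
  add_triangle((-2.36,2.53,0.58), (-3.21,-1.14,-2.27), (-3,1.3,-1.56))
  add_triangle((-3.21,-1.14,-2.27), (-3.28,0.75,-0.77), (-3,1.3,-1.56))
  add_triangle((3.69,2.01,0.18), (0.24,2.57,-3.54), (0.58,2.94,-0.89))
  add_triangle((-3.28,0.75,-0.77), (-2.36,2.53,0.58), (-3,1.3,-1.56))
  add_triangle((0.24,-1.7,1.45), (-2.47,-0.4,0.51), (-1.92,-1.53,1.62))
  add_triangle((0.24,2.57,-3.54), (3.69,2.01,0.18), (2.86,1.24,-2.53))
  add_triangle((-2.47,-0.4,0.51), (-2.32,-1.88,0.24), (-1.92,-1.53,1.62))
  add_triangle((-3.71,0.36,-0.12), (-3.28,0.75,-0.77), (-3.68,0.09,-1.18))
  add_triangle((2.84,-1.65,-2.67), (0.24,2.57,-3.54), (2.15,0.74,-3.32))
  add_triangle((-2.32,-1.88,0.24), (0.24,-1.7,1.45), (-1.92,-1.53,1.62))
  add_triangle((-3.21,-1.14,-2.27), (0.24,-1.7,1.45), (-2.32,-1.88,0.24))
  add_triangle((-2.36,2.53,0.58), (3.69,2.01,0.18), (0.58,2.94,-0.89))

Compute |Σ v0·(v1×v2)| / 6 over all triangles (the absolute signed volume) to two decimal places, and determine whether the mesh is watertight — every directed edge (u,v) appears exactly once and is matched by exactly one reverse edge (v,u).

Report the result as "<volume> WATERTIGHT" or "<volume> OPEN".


84.46 WATERTIGHT

Per-triangle v0·(v1×v2)/6:
  t1: +4.6996
  t2: +0.5517
  t3: +6.2893
  t4: +0.8115
  t5: +1.9332
  t6: +0.3871
  t7: +2.2910
  t8: +1.1244
  t9: +0.2991
  t10: +0.3058
  t11: +0.6492
  t12: +1.3542
  t13: +0.8084
  t14: -0.0379
  t15: +1.8691
  t16: +1.7552
  t17: +1.3204
  t18: +2.6618
  t19: +2.2264
  t20: +11.4957
  t21: +1.3798
  t22: -1.0667
  t23: +1.8641
  t24: +1.1198
  t25: +0.3835
  t26: +4.0456
  t27: +1.0764
  t28: +2.4807
  t29: +9.6743
  t30: +0.9521
  t31: +0.7349
  t32: +1.0989
  t33: -1.8342
  t34: +1.3857
  t35: +4.3542
  t36: +1.3117
  t37: -0.1233
  t38: +4.6990
  t39: +0.8777
  t40: +0.3929
  t41: +1.4550
  t42: +1.0560
  t43: +1.0728
  t44: +3.2766
Σ = +84.4624 → |volume| = 84.46

Directed edges: 132 total, each appears once with its reverse present → watertight.


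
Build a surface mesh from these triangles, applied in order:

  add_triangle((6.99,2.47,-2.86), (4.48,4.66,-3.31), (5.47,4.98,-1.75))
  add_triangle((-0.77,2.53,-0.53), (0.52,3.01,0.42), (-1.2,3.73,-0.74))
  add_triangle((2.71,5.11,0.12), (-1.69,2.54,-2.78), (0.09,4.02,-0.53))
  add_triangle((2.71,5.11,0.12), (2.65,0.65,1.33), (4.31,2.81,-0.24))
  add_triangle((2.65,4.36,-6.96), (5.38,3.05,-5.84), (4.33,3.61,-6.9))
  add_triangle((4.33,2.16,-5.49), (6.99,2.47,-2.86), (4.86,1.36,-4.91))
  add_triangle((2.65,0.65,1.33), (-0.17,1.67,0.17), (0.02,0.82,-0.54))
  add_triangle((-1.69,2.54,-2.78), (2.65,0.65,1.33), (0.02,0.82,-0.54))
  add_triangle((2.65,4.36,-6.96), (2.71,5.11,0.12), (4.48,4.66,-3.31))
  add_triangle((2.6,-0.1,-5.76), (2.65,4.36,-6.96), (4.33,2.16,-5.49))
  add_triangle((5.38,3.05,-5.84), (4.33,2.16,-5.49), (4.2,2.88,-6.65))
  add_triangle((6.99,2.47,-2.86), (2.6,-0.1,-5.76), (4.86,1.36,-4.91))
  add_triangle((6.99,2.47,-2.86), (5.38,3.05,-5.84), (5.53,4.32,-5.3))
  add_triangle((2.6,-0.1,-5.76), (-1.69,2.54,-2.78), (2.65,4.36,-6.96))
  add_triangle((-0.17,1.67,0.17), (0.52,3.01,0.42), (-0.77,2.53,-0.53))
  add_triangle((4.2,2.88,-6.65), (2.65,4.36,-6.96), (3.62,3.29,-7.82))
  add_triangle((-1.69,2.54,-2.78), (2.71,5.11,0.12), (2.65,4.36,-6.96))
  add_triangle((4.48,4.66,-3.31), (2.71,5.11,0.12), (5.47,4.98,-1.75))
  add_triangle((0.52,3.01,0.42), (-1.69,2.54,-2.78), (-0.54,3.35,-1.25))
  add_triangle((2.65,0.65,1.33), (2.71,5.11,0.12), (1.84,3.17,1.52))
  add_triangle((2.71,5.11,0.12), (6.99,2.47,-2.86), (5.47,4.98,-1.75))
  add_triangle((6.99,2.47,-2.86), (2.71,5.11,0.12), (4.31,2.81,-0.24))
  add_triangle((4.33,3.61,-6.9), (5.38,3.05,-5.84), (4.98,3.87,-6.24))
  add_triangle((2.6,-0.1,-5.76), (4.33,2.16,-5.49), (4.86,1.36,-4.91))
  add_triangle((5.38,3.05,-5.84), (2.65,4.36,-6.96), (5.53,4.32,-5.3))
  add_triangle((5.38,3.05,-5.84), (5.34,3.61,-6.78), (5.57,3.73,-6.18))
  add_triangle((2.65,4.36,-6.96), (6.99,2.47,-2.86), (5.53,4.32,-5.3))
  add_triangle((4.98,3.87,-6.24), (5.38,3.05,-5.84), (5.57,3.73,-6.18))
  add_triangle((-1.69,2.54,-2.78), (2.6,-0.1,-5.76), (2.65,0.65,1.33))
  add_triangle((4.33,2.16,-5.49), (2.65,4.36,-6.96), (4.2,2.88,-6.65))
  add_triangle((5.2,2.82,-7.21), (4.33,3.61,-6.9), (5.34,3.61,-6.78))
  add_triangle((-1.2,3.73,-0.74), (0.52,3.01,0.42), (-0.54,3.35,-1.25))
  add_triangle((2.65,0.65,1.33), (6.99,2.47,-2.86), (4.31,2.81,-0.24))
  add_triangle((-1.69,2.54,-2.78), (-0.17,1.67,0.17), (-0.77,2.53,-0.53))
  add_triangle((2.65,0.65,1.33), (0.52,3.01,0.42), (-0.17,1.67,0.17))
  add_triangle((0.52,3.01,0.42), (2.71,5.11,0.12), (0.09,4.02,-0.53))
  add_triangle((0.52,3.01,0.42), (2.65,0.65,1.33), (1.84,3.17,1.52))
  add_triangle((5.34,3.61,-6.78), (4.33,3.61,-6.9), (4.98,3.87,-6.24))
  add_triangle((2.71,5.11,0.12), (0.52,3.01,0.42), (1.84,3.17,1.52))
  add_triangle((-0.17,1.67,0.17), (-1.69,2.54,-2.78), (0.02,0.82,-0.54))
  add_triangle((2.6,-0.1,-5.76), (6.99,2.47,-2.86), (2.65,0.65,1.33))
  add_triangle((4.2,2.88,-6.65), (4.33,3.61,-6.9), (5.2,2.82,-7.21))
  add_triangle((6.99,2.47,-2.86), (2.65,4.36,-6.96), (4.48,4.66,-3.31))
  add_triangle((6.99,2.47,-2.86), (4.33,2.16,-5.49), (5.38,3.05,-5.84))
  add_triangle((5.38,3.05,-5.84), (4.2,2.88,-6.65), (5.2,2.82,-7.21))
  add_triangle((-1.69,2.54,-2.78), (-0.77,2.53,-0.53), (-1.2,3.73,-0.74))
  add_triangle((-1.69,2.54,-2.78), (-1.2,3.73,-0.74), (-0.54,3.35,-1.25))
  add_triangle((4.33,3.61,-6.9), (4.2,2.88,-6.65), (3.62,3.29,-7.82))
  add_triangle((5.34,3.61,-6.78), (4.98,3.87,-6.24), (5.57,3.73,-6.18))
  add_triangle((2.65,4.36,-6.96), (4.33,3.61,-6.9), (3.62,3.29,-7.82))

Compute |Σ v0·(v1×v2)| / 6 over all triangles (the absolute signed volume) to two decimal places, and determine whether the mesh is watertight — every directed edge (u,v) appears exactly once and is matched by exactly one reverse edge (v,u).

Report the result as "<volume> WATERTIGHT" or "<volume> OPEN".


Per-triangle v0·(v1×v2)/6:
  t1: +6.9927
  t2: -0.0538
  t3: +3.3232
  t4: +3.7581
  t5: +1.4067
  t6: +3.6920
  t7: -0.5077
  t8: +0.0223
  t9: +11.0980
  t10: +9.0305
  t11: +0.9059
  t12: +1.5123
  t13: +5.9639
  t14: +11.4460
  t15: +0.1649
  t16: -2.1544
  t17: +19.0840
  t18: +5.0447
  t19: -0.0750
  t20: +2.6602
  t21: +2.0010
  t22: +5.5274
  t23: -1.2006
  t24: +3.1545
  t25: +6.1396
  t26: +0.4348
  t27: -4.0807
  t28: -0.3025
  t29: -9.8486
  t30: -0.8656
  t31: +1.2372
  t32: +0.8817
  t33: +4.1282
  t34: -0.1196
  t35: +0.2048
  t36: +1.1798
  t37: -0.5685
  t38: +0.6786
  t39: +1.3723
  t40: -0.3359
  t41: +4.4323
  t42: +0.4360
  t43: +15.1714
  t44: +2.3065
  t45: -0.9403
  t46: -0.0774
  t47: +1.0785
  t48: +0.9119
  t49: +0.4022
  t50: +2.6467
Σ = +119.3008 → |volume| = 119.30

Directed edges: 150 total; 6 unmatched, e.g. (-1.69,2.54,-2.78)→(0.09,4.02,-0.53) → open.

119.30 OPEN
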